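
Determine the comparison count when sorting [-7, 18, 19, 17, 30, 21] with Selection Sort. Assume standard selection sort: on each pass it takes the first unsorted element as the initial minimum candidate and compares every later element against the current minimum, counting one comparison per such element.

Pass 1: scan indices 1..5 for the minimum = 5 comparison(s); min is -7, place at index 0 -> [-7, 18, 19, 17, 30, 21]
Pass 2: scan indices 2..5 for the minimum = 4 comparison(s); min is 17, place at index 1 -> [-7, 17, 19, 18, 30, 21]
Pass 3: scan indices 3..5 for the minimum = 3 comparison(s); min is 18, place at index 2 -> [-7, 17, 18, 19, 30, 21]
Pass 4: scan indices 4..5 for the minimum = 2 comparison(s); min is 19, place at index 3 -> [-7, 17, 18, 19, 30, 21]
Pass 5: scan indices 5..5 for the minimum = 1 comparison(s); min is 21, place at index 4 -> [-7, 17, 18, 19, 21, 30]
Selection sort always scans the whole unsorted suffix, so the count is (n-1) + (n-2) + ... + 1 = n(n-1)/2 = 6*5/2 = 15 regardless of the input order.
Total comparisons: 5 + 4 + 3 + 2 + 1 = 15


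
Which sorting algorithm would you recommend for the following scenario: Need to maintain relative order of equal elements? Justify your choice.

Best choice: Merge sort or Insertion sort
Reason: Both are stable; quicksort and heapsort are not stable


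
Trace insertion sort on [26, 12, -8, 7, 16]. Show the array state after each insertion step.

First element 26 is already 'sorted'
Insert 12: shifted 1 elements -> [12, 26, -8, 7, 16]
Insert -8: shifted 2 elements -> [-8, 12, 26, 7, 16]
Insert 7: shifted 2 elements -> [-8, 7, 12, 26, 16]
Insert 16: shifted 1 elements -> [-8, 7, 12, 16, 26]


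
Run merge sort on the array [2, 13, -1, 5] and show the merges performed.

Divide and conquer:
  Merge [2] + [13] -> [2, 13]
  Merge [-1] + [5] -> [-1, 5]
  Merge [2, 13] + [-1, 5] -> [-1, 2, 5, 13]


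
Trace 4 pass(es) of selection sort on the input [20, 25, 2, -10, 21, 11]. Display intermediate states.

Pass 1: Select minimum -10 at index 3, swap -> [-10, 25, 2, 20, 21, 11]
Pass 2: Select minimum 2 at index 2, swap -> [-10, 2, 25, 20, 21, 11]
Pass 3: Select minimum 11 at index 5, swap -> [-10, 2, 11, 20, 21, 25]
Pass 4: Select minimum 20 at index 3, swap -> [-10, 2, 11, 20, 21, 25]


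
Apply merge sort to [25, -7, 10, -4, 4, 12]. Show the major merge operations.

Divide and conquer:
  Merge [-7] + [10] -> [-7, 10]
  Merge [25] + [-7, 10] -> [-7, 10, 25]
  Merge [4] + [12] -> [4, 12]
  Merge [-4] + [4, 12] -> [-4, 4, 12]
  Merge [-7, 10, 25] + [-4, 4, 12] -> [-7, -4, 4, 10, 12, 25]


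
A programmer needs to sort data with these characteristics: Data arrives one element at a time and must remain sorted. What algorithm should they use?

Best choice: Insertion sort
Reason: Insertion sort naturally handles online/streaming input by inserting each new element into sorted position


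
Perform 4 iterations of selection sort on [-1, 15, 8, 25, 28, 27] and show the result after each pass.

Pass 1: Select minimum -1 at index 0, swap -> [-1, 15, 8, 25, 28, 27]
Pass 2: Select minimum 8 at index 2, swap -> [-1, 8, 15, 25, 28, 27]
Pass 3: Select minimum 15 at index 2, swap -> [-1, 8, 15, 25, 28, 27]
Pass 4: Select minimum 25 at index 3, swap -> [-1, 8, 15, 25, 28, 27]


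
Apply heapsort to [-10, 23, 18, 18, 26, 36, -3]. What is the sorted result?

Build heap: [36, 26, 18, 18, 23, -10, -3]
Extract 36: [26, 23, 18, 18, -3, -10, 36]
Extract 26: [23, 18, 18, -10, -3, 26, 36]
Extract 23: [18, -3, 18, -10, 23, 26, 36]
Extract 18: [18, -3, -10, 18, 23, 26, 36]
Extract 18: [-3, -10, 18, 18, 23, 26, 36]
Extract -3: [-10, -3, 18, 18, 23, 26, 36]


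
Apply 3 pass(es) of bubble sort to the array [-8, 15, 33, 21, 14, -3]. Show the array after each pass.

After pass 1: [-8, 15, 21, 14, -3, 33] (3 swaps)
After pass 2: [-8, 15, 14, -3, 21, 33] (2 swaps)
After pass 3: [-8, 14, -3, 15, 21, 33] (2 swaps)
Total swaps: 7


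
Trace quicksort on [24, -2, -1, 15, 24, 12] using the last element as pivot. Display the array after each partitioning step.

Partition 1: pivot=12 at index 2 -> [-2, -1, 12, 15, 24, 24]
Partition 2: pivot=-1 at index 1 -> [-2, -1, 12, 15, 24, 24]
Partition 3: pivot=24 at index 5 -> [-2, -1, 12, 15, 24, 24]
Partition 4: pivot=24 at index 4 -> [-2, -1, 12, 15, 24, 24]


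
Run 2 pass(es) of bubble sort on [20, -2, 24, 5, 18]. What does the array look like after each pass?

After pass 1: [-2, 20, 5, 18, 24] (3 swaps)
After pass 2: [-2, 5, 18, 20, 24] (2 swaps)
Total swaps: 5


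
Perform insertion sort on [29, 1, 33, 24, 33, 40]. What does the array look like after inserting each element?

First element 29 is already 'sorted'
Insert 1: shifted 1 elements -> [1, 29, 33, 24, 33, 40]
Insert 33: shifted 0 elements -> [1, 29, 33, 24, 33, 40]
Insert 24: shifted 2 elements -> [1, 24, 29, 33, 33, 40]
Insert 33: shifted 0 elements -> [1, 24, 29, 33, 33, 40]
Insert 40: shifted 0 elements -> [1, 24, 29, 33, 33, 40]


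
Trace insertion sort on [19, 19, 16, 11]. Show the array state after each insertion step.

First element 19 is already 'sorted'
Insert 19: shifted 0 elements -> [19, 19, 16, 11]
Insert 16: shifted 2 elements -> [16, 19, 19, 11]
Insert 11: shifted 3 elements -> [11, 16, 19, 19]


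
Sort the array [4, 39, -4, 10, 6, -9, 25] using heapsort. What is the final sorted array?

Build heap: [39, 10, 25, 4, 6, -9, -4]
Extract 39: [25, 10, -4, 4, 6, -9, 39]
Extract 25: [10, 6, -4, 4, -9, 25, 39]
Extract 10: [6, 4, -4, -9, 10, 25, 39]
Extract 6: [4, -9, -4, 6, 10, 25, 39]
Extract 4: [-4, -9, 4, 6, 10, 25, 39]
Extract -4: [-9, -4, 4, 6, 10, 25, 39]


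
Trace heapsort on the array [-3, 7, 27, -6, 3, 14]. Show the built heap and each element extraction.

Build heap: [27, 7, 14, -6, 3, -3]
Extract 27: [14, 7, -3, -6, 3, 27]
Extract 14: [7, 3, -3, -6, 14, 27]
Extract 7: [3, -6, -3, 7, 14, 27]
Extract 3: [-3, -6, 3, 7, 14, 27]
Extract -3: [-6, -3, 3, 7, 14, 27]


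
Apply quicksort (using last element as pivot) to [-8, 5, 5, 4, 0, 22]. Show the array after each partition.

Partition 1: pivot=22 at index 5 -> [-8, 5, 5, 4, 0, 22]
Partition 2: pivot=0 at index 1 -> [-8, 0, 5, 4, 5, 22]
Partition 3: pivot=5 at index 4 -> [-8, 0, 5, 4, 5, 22]
Partition 4: pivot=4 at index 2 -> [-8, 0, 4, 5, 5, 22]


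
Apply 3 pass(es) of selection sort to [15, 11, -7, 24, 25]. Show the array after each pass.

Pass 1: Select minimum -7 at index 2, swap -> [-7, 11, 15, 24, 25]
Pass 2: Select minimum 11 at index 1, swap -> [-7, 11, 15, 24, 25]
Pass 3: Select minimum 15 at index 2, swap -> [-7, 11, 15, 24, 25]


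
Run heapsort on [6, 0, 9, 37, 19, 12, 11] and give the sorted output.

Build heap: [37, 19, 12, 0, 6, 9, 11]
Extract 37: [19, 11, 12, 0, 6, 9, 37]
Extract 19: [12, 11, 9, 0, 6, 19, 37]
Extract 12: [11, 6, 9, 0, 12, 19, 37]
Extract 11: [9, 6, 0, 11, 12, 19, 37]
Extract 9: [6, 0, 9, 11, 12, 19, 37]
Extract 6: [0, 6, 9, 11, 12, 19, 37]


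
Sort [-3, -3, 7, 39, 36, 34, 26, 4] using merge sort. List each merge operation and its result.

Divide and conquer:
  Merge [-3] + [-3] -> [-3, -3]
  Merge [7] + [39] -> [7, 39]
  Merge [-3, -3] + [7, 39] -> [-3, -3, 7, 39]
  Merge [36] + [34] -> [34, 36]
  Merge [26] + [4] -> [4, 26]
  Merge [34, 36] + [4, 26] -> [4, 26, 34, 36]
  Merge [-3, -3, 7, 39] + [4, 26, 34, 36] -> [-3, -3, 4, 7, 26, 34, 36, 39]


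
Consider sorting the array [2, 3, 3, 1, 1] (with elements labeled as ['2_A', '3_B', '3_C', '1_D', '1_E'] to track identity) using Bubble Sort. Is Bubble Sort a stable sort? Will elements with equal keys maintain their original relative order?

Trace Bubble Sort on the labeled array (the key is the number; the letter only tracks identity):
  After pass 1: [2_A, 3_B, 1_D, 1_E, 3_C]
  After pass 2: [2_A, 1_D, 1_E, 3_B, 3_C]
  After pass 3: [1_D, 1_E, 2_A, 3_B, 3_C]
  After pass 4: [1_D, 1_E, 2_A, 3_B, 3_C] (no swaps, done)
Final order: [1_D, 1_E, 2_A, 3_B, 3_C]
Equal keys:
  value 1: originally 1_D, 1_E; after sorting 1_D, 1_E -> order preserved
  value 3: originally 3_B, 3_C; after sorting 3_B, 3_C -> order preserved
All equal keys kept their original relative order. Bubble Sort is stable: it only swaps adjacent elements when the left one is strictly greater, so equal keys never move past each other.
Answer: Stable


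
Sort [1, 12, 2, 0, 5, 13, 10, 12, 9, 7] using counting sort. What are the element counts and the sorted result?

Count array: [1, 1, 1, 0, 0, 1, 0, 1, 0, 1, 1, 0, 2, 1]
(count[i] = number of elements equal to i)
Cumulative count: [1, 2, 3, 3, 3, 4, 4, 5, 5, 6, 7, 7, 9, 10]
Sorted: [0, 1, 2, 5, 7, 9, 10, 12, 12, 13]


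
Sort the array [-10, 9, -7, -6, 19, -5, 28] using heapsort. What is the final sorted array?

Build heap: [28, 19, -5, -6, 9, -10, -7]
Extract 28: [19, 9, -5, -6, -7, -10, 28]
Extract 19: [9, -6, -5, -10, -7, 19, 28]
Extract 9: [-5, -6, -7, -10, 9, 19, 28]
Extract -5: [-6, -10, -7, -5, 9, 19, 28]
Extract -6: [-7, -10, -6, -5, 9, 19, 28]
Extract -7: [-10, -7, -6, -5, 9, 19, 28]


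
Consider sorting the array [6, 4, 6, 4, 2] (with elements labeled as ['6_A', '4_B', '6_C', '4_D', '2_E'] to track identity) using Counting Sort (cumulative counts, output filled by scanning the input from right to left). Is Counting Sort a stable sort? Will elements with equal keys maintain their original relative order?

Trace Counting Sort on the labeled array (the key is the number; the letter only tracks identity):
  Counts for values 0..6: [0, 0, 1, 0, 2, 0, 2]
  Cumulative counts: [0, 0, 1, 1, 3, 3, 5]
  Scan right to left: place 2_E at output index 0
  Scan right to left: place 4_D at output index 2
  Scan right to left: place 6_C at output index 4
  Scan right to left: place 4_B at output index 1
  Scan right to left: place 6_A at output index 3
  Output: [2_E, 4_B, 4_D, 6_A, 6_C]
Equal keys:
  value 4: originally 4_B, 4_D; after sorting 4_B, 4_D -> order preserved
  value 6: originally 6_A, 6_C; after sorting 6_A, 6_C -> order preserved
All equal keys kept their original relative order. Counting Sort is stable: scanning the input right to left with decreasing cumulative counts places later duplicates at later output positions.
Answer: Stable


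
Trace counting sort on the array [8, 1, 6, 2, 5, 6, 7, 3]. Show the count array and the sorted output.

Count array: [0, 1, 1, 1, 0, 1, 2, 1, 1]
(count[i] = number of elements equal to i)
Cumulative count: [0, 1, 2, 3, 3, 4, 6, 7, 8]
Sorted: [1, 2, 3, 5, 6, 6, 7, 8]


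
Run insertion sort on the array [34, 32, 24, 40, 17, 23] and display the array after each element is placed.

First element 34 is already 'sorted'
Insert 32: shifted 1 elements -> [32, 34, 24, 40, 17, 23]
Insert 24: shifted 2 elements -> [24, 32, 34, 40, 17, 23]
Insert 40: shifted 0 elements -> [24, 32, 34, 40, 17, 23]
Insert 17: shifted 4 elements -> [17, 24, 32, 34, 40, 23]
Insert 23: shifted 4 elements -> [17, 23, 24, 32, 34, 40]


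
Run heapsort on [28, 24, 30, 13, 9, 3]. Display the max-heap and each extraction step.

Build heap: [30, 24, 28, 13, 9, 3]
Extract 30: [28, 24, 3, 13, 9, 30]
Extract 28: [24, 13, 3, 9, 28, 30]
Extract 24: [13, 9, 3, 24, 28, 30]
Extract 13: [9, 3, 13, 24, 28, 30]
Extract 9: [3, 9, 13, 24, 28, 30]


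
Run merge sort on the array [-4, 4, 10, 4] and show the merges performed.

Divide and conquer:
  Merge [-4] + [4] -> [-4, 4]
  Merge [10] + [4] -> [4, 10]
  Merge [-4, 4] + [4, 10] -> [-4, 4, 4, 10]


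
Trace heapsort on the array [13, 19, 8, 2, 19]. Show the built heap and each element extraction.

Build heap: [19, 19, 8, 2, 13]
Extract 19: [19, 13, 8, 2, 19]
Extract 19: [13, 2, 8, 19, 19]
Extract 13: [8, 2, 13, 19, 19]
Extract 8: [2, 8, 13, 19, 19]


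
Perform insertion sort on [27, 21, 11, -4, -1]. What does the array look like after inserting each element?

First element 27 is already 'sorted'
Insert 21: shifted 1 elements -> [21, 27, 11, -4, -1]
Insert 11: shifted 2 elements -> [11, 21, 27, -4, -1]
Insert -4: shifted 3 elements -> [-4, 11, 21, 27, -1]
Insert -1: shifted 3 elements -> [-4, -1, 11, 21, 27]


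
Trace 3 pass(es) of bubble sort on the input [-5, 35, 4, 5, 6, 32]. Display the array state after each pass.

After pass 1: [-5, 4, 5, 6, 32, 35] (4 swaps)
After pass 2: [-5, 4, 5, 6, 32, 35] (0 swaps)
After pass 3: [-5, 4, 5, 6, 32, 35] (0 swaps)
Total swaps: 4


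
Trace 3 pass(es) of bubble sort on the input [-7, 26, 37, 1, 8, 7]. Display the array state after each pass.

After pass 1: [-7, 26, 1, 8, 7, 37] (3 swaps)
After pass 2: [-7, 1, 8, 7, 26, 37] (3 swaps)
After pass 3: [-7, 1, 7, 8, 26, 37] (1 swaps)
Total swaps: 7


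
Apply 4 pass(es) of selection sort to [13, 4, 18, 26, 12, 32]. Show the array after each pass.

Pass 1: Select minimum 4 at index 1, swap -> [4, 13, 18, 26, 12, 32]
Pass 2: Select minimum 12 at index 4, swap -> [4, 12, 18, 26, 13, 32]
Pass 3: Select minimum 13 at index 4, swap -> [4, 12, 13, 26, 18, 32]
Pass 4: Select minimum 18 at index 4, swap -> [4, 12, 13, 18, 26, 32]


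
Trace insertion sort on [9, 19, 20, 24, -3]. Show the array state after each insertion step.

First element 9 is already 'sorted'
Insert 19: shifted 0 elements -> [9, 19, 20, 24, -3]
Insert 20: shifted 0 elements -> [9, 19, 20, 24, -3]
Insert 24: shifted 0 elements -> [9, 19, 20, 24, -3]
Insert -3: shifted 4 elements -> [-3, 9, 19, 20, 24]


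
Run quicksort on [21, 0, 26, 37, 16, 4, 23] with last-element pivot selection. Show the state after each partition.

Partition 1: pivot=23 at index 4 -> [21, 0, 16, 4, 23, 37, 26]
Partition 2: pivot=4 at index 1 -> [0, 4, 16, 21, 23, 37, 26]
Partition 3: pivot=21 at index 3 -> [0, 4, 16, 21, 23, 37, 26]
Partition 4: pivot=26 at index 5 -> [0, 4, 16, 21, 23, 26, 37]


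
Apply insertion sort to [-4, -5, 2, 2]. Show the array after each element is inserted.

First element -4 is already 'sorted'
Insert -5: shifted 1 elements -> [-5, -4, 2, 2]
Insert 2: shifted 0 elements -> [-5, -4, 2, 2]
Insert 2: shifted 0 elements -> [-5, -4, 2, 2]


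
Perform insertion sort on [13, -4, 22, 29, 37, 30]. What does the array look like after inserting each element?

First element 13 is already 'sorted'
Insert -4: shifted 1 elements -> [-4, 13, 22, 29, 37, 30]
Insert 22: shifted 0 elements -> [-4, 13, 22, 29, 37, 30]
Insert 29: shifted 0 elements -> [-4, 13, 22, 29, 37, 30]
Insert 37: shifted 0 elements -> [-4, 13, 22, 29, 37, 30]
Insert 30: shifted 1 elements -> [-4, 13, 22, 29, 30, 37]


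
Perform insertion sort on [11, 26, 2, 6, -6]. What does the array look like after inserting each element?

First element 11 is already 'sorted'
Insert 26: shifted 0 elements -> [11, 26, 2, 6, -6]
Insert 2: shifted 2 elements -> [2, 11, 26, 6, -6]
Insert 6: shifted 2 elements -> [2, 6, 11, 26, -6]
Insert -6: shifted 4 elements -> [-6, 2, 6, 11, 26]


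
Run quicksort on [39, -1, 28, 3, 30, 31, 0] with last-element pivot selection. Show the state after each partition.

Partition 1: pivot=0 at index 1 -> [-1, 0, 28, 3, 30, 31, 39]
Partition 2: pivot=39 at index 6 -> [-1, 0, 28, 3, 30, 31, 39]
Partition 3: pivot=31 at index 5 -> [-1, 0, 28, 3, 30, 31, 39]
Partition 4: pivot=30 at index 4 -> [-1, 0, 28, 3, 30, 31, 39]
Partition 5: pivot=3 at index 2 -> [-1, 0, 3, 28, 30, 31, 39]


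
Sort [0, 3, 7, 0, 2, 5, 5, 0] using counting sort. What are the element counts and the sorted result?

Count array: [3, 0, 1, 1, 0, 2, 0, 1]
(count[i] = number of elements equal to i)
Cumulative count: [3, 3, 4, 5, 5, 7, 7, 8]
Sorted: [0, 0, 0, 2, 3, 5, 5, 7]


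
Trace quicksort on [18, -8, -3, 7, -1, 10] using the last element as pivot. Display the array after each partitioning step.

Partition 1: pivot=10 at index 4 -> [-8, -3, 7, -1, 10, 18]
Partition 2: pivot=-1 at index 2 -> [-8, -3, -1, 7, 10, 18]
Partition 3: pivot=-3 at index 1 -> [-8, -3, -1, 7, 10, 18]


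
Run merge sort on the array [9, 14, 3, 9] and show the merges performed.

Divide and conquer:
  Merge [9] + [14] -> [9, 14]
  Merge [3] + [9] -> [3, 9]
  Merge [9, 14] + [3, 9] -> [3, 9, 9, 14]


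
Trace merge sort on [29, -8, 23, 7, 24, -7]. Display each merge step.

Divide and conquer:
  Merge [-8] + [23] -> [-8, 23]
  Merge [29] + [-8, 23] -> [-8, 23, 29]
  Merge [24] + [-7] -> [-7, 24]
  Merge [7] + [-7, 24] -> [-7, 7, 24]
  Merge [-8, 23, 29] + [-7, 7, 24] -> [-8, -7, 7, 23, 24, 29]


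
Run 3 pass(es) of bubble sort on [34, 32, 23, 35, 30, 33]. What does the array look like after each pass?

After pass 1: [32, 23, 34, 30, 33, 35] (4 swaps)
After pass 2: [23, 32, 30, 33, 34, 35] (3 swaps)
After pass 3: [23, 30, 32, 33, 34, 35] (1 swaps)
Total swaps: 8


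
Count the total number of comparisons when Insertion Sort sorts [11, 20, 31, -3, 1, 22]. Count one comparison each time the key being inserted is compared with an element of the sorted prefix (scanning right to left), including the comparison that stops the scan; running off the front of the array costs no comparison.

Insert 20: 11 <= 20 (stop) = 1 comparison(s) -> [11, 20, 31, -3, 1, 22]
Insert 31: 20 <= 31 (stop) = 1 comparison(s) -> [11, 20, 31, -3, 1, 22]
Insert -3: 31 > -3 (shift), 20 > -3 (shift), 11 > -3 (shift), reached front = 3 comparison(s) -> [-3, 11, 20, 31, 1, 22]
Insert 1: 31 > 1 (shift), 20 > 1 (shift), 11 > 1 (shift), -3 <= 1 (stop) = 4 comparison(s) -> [-3, 1, 11, 20, 31, 22]
Insert 22: 31 > 22 (shift), 20 <= 22 (stop) = 2 comparison(s) -> [-3, 1, 11, 20, 22, 31]
Total comparisons: 1 + 1 + 3 + 4 + 2 = 11


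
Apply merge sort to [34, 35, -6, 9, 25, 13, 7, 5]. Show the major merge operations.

Divide and conquer:
  Merge [34] + [35] -> [34, 35]
  Merge [-6] + [9] -> [-6, 9]
  Merge [34, 35] + [-6, 9] -> [-6, 9, 34, 35]
  Merge [25] + [13] -> [13, 25]
  Merge [7] + [5] -> [5, 7]
  Merge [13, 25] + [5, 7] -> [5, 7, 13, 25]
  Merge [-6, 9, 34, 35] + [5, 7, 13, 25] -> [-6, 5, 7, 9, 13, 25, 34, 35]


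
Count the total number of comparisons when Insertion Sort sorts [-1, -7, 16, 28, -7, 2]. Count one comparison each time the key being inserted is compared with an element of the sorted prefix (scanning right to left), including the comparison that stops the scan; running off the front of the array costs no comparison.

Insert -7: -1 > -7 (shift), reached front = 1 comparison(s) -> [-7, -1, 16, 28, -7, 2]
Insert 16: -1 <= 16 (stop) = 1 comparison(s) -> [-7, -1, 16, 28, -7, 2]
Insert 28: 16 <= 28 (stop) = 1 comparison(s) -> [-7, -1, 16, 28, -7, 2]
Insert -7: 28 > -7 (shift), 16 > -7 (shift), -1 > -7 (shift), -7 <= -7 (stop) = 4 comparison(s) -> [-7, -7, -1, 16, 28, 2]
Insert 2: 28 > 2 (shift), 16 > 2 (shift), -1 <= 2 (stop) = 3 comparison(s) -> [-7, -7, -1, 2, 16, 28]
Total comparisons: 1 + 1 + 1 + 4 + 3 = 10


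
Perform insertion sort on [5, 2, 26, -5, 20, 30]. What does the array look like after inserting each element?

First element 5 is already 'sorted'
Insert 2: shifted 1 elements -> [2, 5, 26, -5, 20, 30]
Insert 26: shifted 0 elements -> [2, 5, 26, -5, 20, 30]
Insert -5: shifted 3 elements -> [-5, 2, 5, 26, 20, 30]
Insert 20: shifted 1 elements -> [-5, 2, 5, 20, 26, 30]
Insert 30: shifted 0 elements -> [-5, 2, 5, 20, 26, 30]


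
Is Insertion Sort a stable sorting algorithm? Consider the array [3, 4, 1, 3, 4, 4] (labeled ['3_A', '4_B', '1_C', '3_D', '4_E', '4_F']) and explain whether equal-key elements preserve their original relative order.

Trace Insertion Sort on the labeled array (the key is the number; the letter only tracks identity):
  Insert 4_B at index 1: [3_A, 4_B, 1_C, 3_D, 4_E, 4_F]
  Insert 1_C at index 0: [1_C, 3_A, 4_B, 3_D, 4_E, 4_F]
  Insert 3_D at index 2: [1_C, 3_A, 3_D, 4_B, 4_E, 4_F]
  Insert 4_E at index 4: [1_C, 3_A, 3_D, 4_B, 4_E, 4_F]
  Insert 4_F at index 5: [1_C, 3_A, 3_D, 4_B, 4_E, 4_F]
Final order: [1_C, 3_A, 3_D, 4_B, 4_E, 4_F]
Equal keys:
  value 3: originally 3_A, 3_D; after sorting 3_A, 3_D -> order preserved
  value 4: originally 4_B, 4_E, 4_F; after sorting 4_B, 4_E, 4_F -> order preserved
All equal keys kept their original relative order. Insertion Sort is stable: elements are shifted only while they are strictly greater than the key, so a key is inserted after any equal elements already placed.
Answer: Stable


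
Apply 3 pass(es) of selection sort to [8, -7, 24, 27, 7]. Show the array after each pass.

Pass 1: Select minimum -7 at index 1, swap -> [-7, 8, 24, 27, 7]
Pass 2: Select minimum 7 at index 4, swap -> [-7, 7, 24, 27, 8]
Pass 3: Select minimum 8 at index 4, swap -> [-7, 7, 8, 27, 24]


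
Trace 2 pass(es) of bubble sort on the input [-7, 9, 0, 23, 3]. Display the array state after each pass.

After pass 1: [-7, 0, 9, 3, 23] (2 swaps)
After pass 2: [-7, 0, 3, 9, 23] (1 swaps)
Total swaps: 3


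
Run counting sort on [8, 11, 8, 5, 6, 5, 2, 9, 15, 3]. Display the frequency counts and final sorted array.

Count array: [0, 0, 1, 1, 0, 2, 1, 0, 2, 1, 0, 1, 0, 0, 0, 1]
(count[i] = number of elements equal to i)
Cumulative count: [0, 0, 1, 2, 2, 4, 5, 5, 7, 8, 8, 9, 9, 9, 9, 10]
Sorted: [2, 3, 5, 5, 6, 8, 8, 9, 11, 15]


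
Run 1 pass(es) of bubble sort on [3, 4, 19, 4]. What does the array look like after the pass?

After pass 1: [3, 4, 4, 19] (1 swaps)
Total swaps: 1


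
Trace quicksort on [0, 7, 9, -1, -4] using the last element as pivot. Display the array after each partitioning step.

Partition 1: pivot=-4 at index 0 -> [-4, 7, 9, -1, 0]
Partition 2: pivot=0 at index 2 -> [-4, -1, 0, 7, 9]
Partition 3: pivot=9 at index 4 -> [-4, -1, 0, 7, 9]


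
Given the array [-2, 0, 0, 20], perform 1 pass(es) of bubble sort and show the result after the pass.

After pass 1: [-2, 0, 0, 20] (0 swaps)
Total swaps: 0


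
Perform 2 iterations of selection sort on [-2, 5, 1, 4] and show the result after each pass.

Pass 1: Select minimum -2 at index 0, swap -> [-2, 5, 1, 4]
Pass 2: Select minimum 1 at index 2, swap -> [-2, 1, 5, 4]


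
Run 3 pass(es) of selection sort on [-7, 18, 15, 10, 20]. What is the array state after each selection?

Pass 1: Select minimum -7 at index 0, swap -> [-7, 18, 15, 10, 20]
Pass 2: Select minimum 10 at index 3, swap -> [-7, 10, 15, 18, 20]
Pass 3: Select minimum 15 at index 2, swap -> [-7, 10, 15, 18, 20]


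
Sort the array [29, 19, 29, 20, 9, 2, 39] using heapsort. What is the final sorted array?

Build heap: [39, 20, 29, 19, 9, 2, 29]
Extract 39: [29, 20, 29, 19, 9, 2, 39]
Extract 29: [29, 20, 2, 19, 9, 29, 39]
Extract 29: [20, 19, 2, 9, 29, 29, 39]
Extract 20: [19, 9, 2, 20, 29, 29, 39]
Extract 19: [9, 2, 19, 20, 29, 29, 39]
Extract 9: [2, 9, 19, 20, 29, 29, 39]


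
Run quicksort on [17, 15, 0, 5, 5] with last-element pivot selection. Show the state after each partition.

Partition 1: pivot=5 at index 2 -> [0, 5, 5, 15, 17]
Partition 2: pivot=5 at index 1 -> [0, 5, 5, 15, 17]
Partition 3: pivot=17 at index 4 -> [0, 5, 5, 15, 17]


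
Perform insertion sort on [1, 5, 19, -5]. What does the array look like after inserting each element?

First element 1 is already 'sorted'
Insert 5: shifted 0 elements -> [1, 5, 19, -5]
Insert 19: shifted 0 elements -> [1, 5, 19, -5]
Insert -5: shifted 3 elements -> [-5, 1, 5, 19]


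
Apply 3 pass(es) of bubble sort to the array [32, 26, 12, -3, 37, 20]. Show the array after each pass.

After pass 1: [26, 12, -3, 32, 20, 37] (4 swaps)
After pass 2: [12, -3, 26, 20, 32, 37] (3 swaps)
After pass 3: [-3, 12, 20, 26, 32, 37] (2 swaps)
Total swaps: 9


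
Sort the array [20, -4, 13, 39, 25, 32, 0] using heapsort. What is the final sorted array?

Build heap: [39, 25, 32, -4, 20, 13, 0]
Extract 39: [32, 25, 13, -4, 20, 0, 39]
Extract 32: [25, 20, 13, -4, 0, 32, 39]
Extract 25: [20, 0, 13, -4, 25, 32, 39]
Extract 20: [13, 0, -4, 20, 25, 32, 39]
Extract 13: [0, -4, 13, 20, 25, 32, 39]
Extract 0: [-4, 0, 13, 20, 25, 32, 39]


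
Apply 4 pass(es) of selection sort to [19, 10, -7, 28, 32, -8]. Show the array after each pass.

Pass 1: Select minimum -8 at index 5, swap -> [-8, 10, -7, 28, 32, 19]
Pass 2: Select minimum -7 at index 2, swap -> [-8, -7, 10, 28, 32, 19]
Pass 3: Select minimum 10 at index 2, swap -> [-8, -7, 10, 28, 32, 19]
Pass 4: Select minimum 19 at index 5, swap -> [-8, -7, 10, 19, 32, 28]


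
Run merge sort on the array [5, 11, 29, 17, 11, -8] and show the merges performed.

Divide and conquer:
  Merge [11] + [29] -> [11, 29]
  Merge [5] + [11, 29] -> [5, 11, 29]
  Merge [11] + [-8] -> [-8, 11]
  Merge [17] + [-8, 11] -> [-8, 11, 17]
  Merge [5, 11, 29] + [-8, 11, 17] -> [-8, 5, 11, 11, 17, 29]


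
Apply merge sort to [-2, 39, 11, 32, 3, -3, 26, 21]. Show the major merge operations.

Divide and conquer:
  Merge [-2] + [39] -> [-2, 39]
  Merge [11] + [32] -> [11, 32]
  Merge [-2, 39] + [11, 32] -> [-2, 11, 32, 39]
  Merge [3] + [-3] -> [-3, 3]
  Merge [26] + [21] -> [21, 26]
  Merge [-3, 3] + [21, 26] -> [-3, 3, 21, 26]
  Merge [-2, 11, 32, 39] + [-3, 3, 21, 26] -> [-3, -2, 3, 11, 21, 26, 32, 39]


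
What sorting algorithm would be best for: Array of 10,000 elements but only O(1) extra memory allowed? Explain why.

Best choice: Heapsort
Reason: Heapsort rearranges the array in place using O(1) auxiliary space and still guarantees O(n log n) time; quicksort partitions in place but needs Theta(log n) stack space for recursion (O(n) in the worst case), and mergesort requires O(n) auxiliary space


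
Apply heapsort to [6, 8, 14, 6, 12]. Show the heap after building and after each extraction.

Build heap: [14, 12, 6, 6, 8]
Extract 14: [12, 8, 6, 6, 14]
Extract 12: [8, 6, 6, 12, 14]
Extract 8: [6, 6, 8, 12, 14]
Extract 6: [6, 6, 8, 12, 14]


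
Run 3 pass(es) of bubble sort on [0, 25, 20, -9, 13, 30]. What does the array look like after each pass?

After pass 1: [0, 20, -9, 13, 25, 30] (3 swaps)
After pass 2: [0, -9, 13, 20, 25, 30] (2 swaps)
After pass 3: [-9, 0, 13, 20, 25, 30] (1 swaps)
Total swaps: 6


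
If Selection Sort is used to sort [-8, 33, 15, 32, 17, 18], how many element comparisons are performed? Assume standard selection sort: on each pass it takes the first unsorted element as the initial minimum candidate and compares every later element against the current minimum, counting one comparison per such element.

Pass 1: scan indices 1..5 for the minimum = 5 comparison(s); min is -8, place at index 0 -> [-8, 33, 15, 32, 17, 18]
Pass 2: scan indices 2..5 for the minimum = 4 comparison(s); min is 15, place at index 1 -> [-8, 15, 33, 32, 17, 18]
Pass 3: scan indices 3..5 for the minimum = 3 comparison(s); min is 17, place at index 2 -> [-8, 15, 17, 32, 33, 18]
Pass 4: scan indices 4..5 for the minimum = 2 comparison(s); min is 18, place at index 3 -> [-8, 15, 17, 18, 33, 32]
Pass 5: scan indices 5..5 for the minimum = 1 comparison(s); min is 32, place at index 4 -> [-8, 15, 17, 18, 32, 33]
Selection sort always scans the whole unsorted suffix, so the count is (n-1) + (n-2) + ... + 1 = n(n-1)/2 = 6*5/2 = 15 regardless of the input order.
Total comparisons: 5 + 4 + 3 + 2 + 1 = 15


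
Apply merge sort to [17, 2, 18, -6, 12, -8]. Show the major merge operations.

Divide and conquer:
  Merge [2] + [18] -> [2, 18]
  Merge [17] + [2, 18] -> [2, 17, 18]
  Merge [12] + [-8] -> [-8, 12]
  Merge [-6] + [-8, 12] -> [-8, -6, 12]
  Merge [2, 17, 18] + [-8, -6, 12] -> [-8, -6, 2, 12, 17, 18]


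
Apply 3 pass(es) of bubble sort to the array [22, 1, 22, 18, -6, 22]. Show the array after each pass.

After pass 1: [1, 22, 18, -6, 22, 22] (3 swaps)
After pass 2: [1, 18, -6, 22, 22, 22] (2 swaps)
After pass 3: [1, -6, 18, 22, 22, 22] (1 swaps)
Total swaps: 6


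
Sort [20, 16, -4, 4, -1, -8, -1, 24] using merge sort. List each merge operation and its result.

Divide and conquer:
  Merge [20] + [16] -> [16, 20]
  Merge [-4] + [4] -> [-4, 4]
  Merge [16, 20] + [-4, 4] -> [-4, 4, 16, 20]
  Merge [-1] + [-8] -> [-8, -1]
  Merge [-1] + [24] -> [-1, 24]
  Merge [-8, -1] + [-1, 24] -> [-8, -1, -1, 24]
  Merge [-4, 4, 16, 20] + [-8, -1, -1, 24] -> [-8, -4, -1, -1, 4, 16, 20, 24]


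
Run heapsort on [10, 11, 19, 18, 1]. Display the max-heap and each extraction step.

Build heap: [19, 18, 10, 11, 1]
Extract 19: [18, 11, 10, 1, 19]
Extract 18: [11, 1, 10, 18, 19]
Extract 11: [10, 1, 11, 18, 19]
Extract 10: [1, 10, 11, 18, 19]


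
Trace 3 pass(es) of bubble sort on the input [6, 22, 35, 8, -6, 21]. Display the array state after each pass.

After pass 1: [6, 22, 8, -6, 21, 35] (3 swaps)
After pass 2: [6, 8, -6, 21, 22, 35] (3 swaps)
After pass 3: [6, -6, 8, 21, 22, 35] (1 swaps)
Total swaps: 7


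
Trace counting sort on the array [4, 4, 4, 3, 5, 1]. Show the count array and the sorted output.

Count array: [0, 1, 0, 1, 3, 1]
(count[i] = number of elements equal to i)
Cumulative count: [0, 1, 1, 2, 5, 6]
Sorted: [1, 3, 4, 4, 4, 5]


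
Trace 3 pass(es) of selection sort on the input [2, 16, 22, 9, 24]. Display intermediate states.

Pass 1: Select minimum 2 at index 0, swap -> [2, 16, 22, 9, 24]
Pass 2: Select minimum 9 at index 3, swap -> [2, 9, 22, 16, 24]
Pass 3: Select minimum 16 at index 3, swap -> [2, 9, 16, 22, 24]


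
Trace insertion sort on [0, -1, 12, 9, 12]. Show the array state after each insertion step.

First element 0 is already 'sorted'
Insert -1: shifted 1 elements -> [-1, 0, 12, 9, 12]
Insert 12: shifted 0 elements -> [-1, 0, 12, 9, 12]
Insert 9: shifted 1 elements -> [-1, 0, 9, 12, 12]
Insert 12: shifted 0 elements -> [-1, 0, 9, 12, 12]


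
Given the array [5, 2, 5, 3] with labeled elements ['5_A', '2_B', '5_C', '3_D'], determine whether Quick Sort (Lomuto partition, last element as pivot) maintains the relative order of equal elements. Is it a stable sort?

Trace Quick Sort on the labeled array (the key is the number; the letter only tracks identity):
  Partition indices 0..3 around pivot 3_D -> [2_B, 3_D, 5_C, 5_A]
  Partition indices 2..3 around pivot 5_A -> [2_B, 3_D, 5_C, 5_A]
Final order: [2_B, 3_D, 5_C, 5_A]
Equal keys:
  value 5: originally 5_A, 5_C; after sorting 5_C, 5_A -> order changed
Equal keys were reordered, so Quick Sort is not stable: partition swaps elements across long distances and can reorder equal keys. (One such input is enough; an unstable sort may happen to preserve order on other inputs, but it gives no guarantee.)
Answer: Not stable


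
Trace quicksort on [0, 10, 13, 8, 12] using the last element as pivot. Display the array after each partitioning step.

Partition 1: pivot=12 at index 3 -> [0, 10, 8, 12, 13]
Partition 2: pivot=8 at index 1 -> [0, 8, 10, 12, 13]


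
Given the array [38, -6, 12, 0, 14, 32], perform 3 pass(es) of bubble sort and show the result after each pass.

After pass 1: [-6, 12, 0, 14, 32, 38] (5 swaps)
After pass 2: [-6, 0, 12, 14, 32, 38] (1 swaps)
After pass 3: [-6, 0, 12, 14, 32, 38] (0 swaps)
Total swaps: 6


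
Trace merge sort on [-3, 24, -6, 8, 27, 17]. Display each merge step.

Divide and conquer:
  Merge [24] + [-6] -> [-6, 24]
  Merge [-3] + [-6, 24] -> [-6, -3, 24]
  Merge [27] + [17] -> [17, 27]
  Merge [8] + [17, 27] -> [8, 17, 27]
  Merge [-6, -3, 24] + [8, 17, 27] -> [-6, -3, 8, 17, 24, 27]


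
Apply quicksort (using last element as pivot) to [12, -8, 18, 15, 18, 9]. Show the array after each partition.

Partition 1: pivot=9 at index 1 -> [-8, 9, 18, 15, 18, 12]
Partition 2: pivot=12 at index 2 -> [-8, 9, 12, 15, 18, 18]
Partition 3: pivot=18 at index 5 -> [-8, 9, 12, 15, 18, 18]
Partition 4: pivot=18 at index 4 -> [-8, 9, 12, 15, 18, 18]


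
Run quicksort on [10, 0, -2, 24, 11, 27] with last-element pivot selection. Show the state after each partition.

Partition 1: pivot=27 at index 5 -> [10, 0, -2, 24, 11, 27]
Partition 2: pivot=11 at index 3 -> [10, 0, -2, 11, 24, 27]
Partition 3: pivot=-2 at index 0 -> [-2, 0, 10, 11, 24, 27]
Partition 4: pivot=10 at index 2 -> [-2, 0, 10, 11, 24, 27]


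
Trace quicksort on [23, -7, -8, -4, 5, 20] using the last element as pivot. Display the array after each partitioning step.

Partition 1: pivot=20 at index 4 -> [-7, -8, -4, 5, 20, 23]
Partition 2: pivot=5 at index 3 -> [-7, -8, -4, 5, 20, 23]
Partition 3: pivot=-4 at index 2 -> [-7, -8, -4, 5, 20, 23]
Partition 4: pivot=-8 at index 0 -> [-8, -7, -4, 5, 20, 23]


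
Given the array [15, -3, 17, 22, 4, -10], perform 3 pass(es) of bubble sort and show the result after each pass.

After pass 1: [-3, 15, 17, 4, -10, 22] (3 swaps)
After pass 2: [-3, 15, 4, -10, 17, 22] (2 swaps)
After pass 3: [-3, 4, -10, 15, 17, 22] (2 swaps)
Total swaps: 7


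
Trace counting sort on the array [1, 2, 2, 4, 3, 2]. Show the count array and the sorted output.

Count array: [0, 1, 3, 1, 1]
(count[i] = number of elements equal to i)
Cumulative count: [0, 1, 4, 5, 6]
Sorted: [1, 2, 2, 2, 3, 4]


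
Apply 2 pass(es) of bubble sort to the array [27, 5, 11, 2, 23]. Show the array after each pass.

After pass 1: [5, 11, 2, 23, 27] (4 swaps)
After pass 2: [5, 2, 11, 23, 27] (1 swaps)
Total swaps: 5


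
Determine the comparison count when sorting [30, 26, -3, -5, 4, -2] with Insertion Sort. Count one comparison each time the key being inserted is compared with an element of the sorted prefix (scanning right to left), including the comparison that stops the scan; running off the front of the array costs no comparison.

Insert 26: 30 > 26 (shift), reached front = 1 comparison(s) -> [26, 30, -3, -5, 4, -2]
Insert -3: 30 > -3 (shift), 26 > -3 (shift), reached front = 2 comparison(s) -> [-3, 26, 30, -5, 4, -2]
Insert -5: 30 > -5 (shift), 26 > -5 (shift), -3 > -5 (shift), reached front = 3 comparison(s) -> [-5, -3, 26, 30, 4, -2]
Insert 4: 30 > 4 (shift), 26 > 4 (shift), -3 <= 4 (stop) = 3 comparison(s) -> [-5, -3, 4, 26, 30, -2]
Insert -2: 30 > -2 (shift), 26 > -2 (shift), 4 > -2 (shift), -3 <= -2 (stop) = 4 comparison(s) -> [-5, -3, -2, 4, 26, 30]
Total comparisons: 1 + 2 + 3 + 3 + 4 = 13


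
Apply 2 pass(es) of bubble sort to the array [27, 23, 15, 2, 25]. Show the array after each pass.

After pass 1: [23, 15, 2, 25, 27] (4 swaps)
After pass 2: [15, 2, 23, 25, 27] (2 swaps)
Total swaps: 6


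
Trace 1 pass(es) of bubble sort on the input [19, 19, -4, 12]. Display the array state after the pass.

After pass 1: [19, -4, 12, 19] (2 swaps)
Total swaps: 2


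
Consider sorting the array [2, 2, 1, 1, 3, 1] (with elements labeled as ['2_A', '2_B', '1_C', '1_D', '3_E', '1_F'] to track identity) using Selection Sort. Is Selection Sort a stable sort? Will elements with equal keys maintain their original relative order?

Trace Selection Sort on the labeled array (the key is the number; the letter only tracks identity):
  Pass 1: minimum of unsorted part is 1_C at index 2; swap it with 2_A at index 0 -> [1_C, 2_B, 2_A, 1_D, 3_E, 1_F]
  Pass 2: minimum of unsorted part is 1_D at index 3; swap it with 2_B at index 1 -> [1_C, 1_D, 2_A, 2_B, 3_E, 1_F]
  Pass 3: minimum of unsorted part is 1_F at index 5; swap it with 2_A at index 2 -> [1_C, 1_D, 1_F, 2_B, 3_E, 2_A]
  Pass 4: minimum 2_B is already at index 3; no swap -> [1_C, 1_D, 1_F, 2_B, 3_E, 2_A]
  Pass 5: minimum of unsorted part is 2_A at index 5; swap it with 3_E at index 4 -> [1_C, 1_D, 1_F, 2_B, 2_A, 3_E]
Final order: [1_C, 1_D, 1_F, 2_B, 2_A, 3_E]
Equal keys:
  value 1: originally 1_C, 1_D, 1_F; after sorting 1_C, 1_D, 1_F -> order preserved
  value 2: originally 2_A, 2_B; after sorting 2_B, 2_A -> order changed
Equal keys were reordered, so Selection Sort is not stable: the long-range swap that moves the minimum into place can carry an element past an equal key. (One such input is enough; an unstable sort may happen to preserve order on other inputs, but it gives no guarantee.)
Answer: Not stable


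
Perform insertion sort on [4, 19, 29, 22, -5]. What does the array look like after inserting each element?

First element 4 is already 'sorted'
Insert 19: shifted 0 elements -> [4, 19, 29, 22, -5]
Insert 29: shifted 0 elements -> [4, 19, 29, 22, -5]
Insert 22: shifted 1 elements -> [4, 19, 22, 29, -5]
Insert -5: shifted 4 elements -> [-5, 4, 19, 22, 29]


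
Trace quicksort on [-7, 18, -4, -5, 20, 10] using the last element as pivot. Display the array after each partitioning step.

Partition 1: pivot=10 at index 3 -> [-7, -4, -5, 10, 20, 18]
Partition 2: pivot=-5 at index 1 -> [-7, -5, -4, 10, 20, 18]
Partition 3: pivot=18 at index 4 -> [-7, -5, -4, 10, 18, 20]


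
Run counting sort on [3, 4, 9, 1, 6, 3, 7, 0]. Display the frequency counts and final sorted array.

Count array: [1, 1, 0, 2, 1, 0, 1, 1, 0, 1]
(count[i] = number of elements equal to i)
Cumulative count: [1, 2, 2, 4, 5, 5, 6, 7, 7, 8]
Sorted: [0, 1, 3, 3, 4, 6, 7, 9]


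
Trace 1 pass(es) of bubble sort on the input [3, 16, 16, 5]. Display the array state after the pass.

After pass 1: [3, 16, 5, 16] (1 swaps)
Total swaps: 1


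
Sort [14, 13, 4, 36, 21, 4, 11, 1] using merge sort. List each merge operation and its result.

Divide and conquer:
  Merge [14] + [13] -> [13, 14]
  Merge [4] + [36] -> [4, 36]
  Merge [13, 14] + [4, 36] -> [4, 13, 14, 36]
  Merge [21] + [4] -> [4, 21]
  Merge [11] + [1] -> [1, 11]
  Merge [4, 21] + [1, 11] -> [1, 4, 11, 21]
  Merge [4, 13, 14, 36] + [1, 4, 11, 21] -> [1, 4, 4, 11, 13, 14, 21, 36]


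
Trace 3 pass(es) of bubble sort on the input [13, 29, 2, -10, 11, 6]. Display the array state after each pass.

After pass 1: [13, 2, -10, 11, 6, 29] (4 swaps)
After pass 2: [2, -10, 11, 6, 13, 29] (4 swaps)
After pass 3: [-10, 2, 6, 11, 13, 29] (2 swaps)
Total swaps: 10


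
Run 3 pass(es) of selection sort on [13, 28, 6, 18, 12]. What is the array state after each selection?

Pass 1: Select minimum 6 at index 2, swap -> [6, 28, 13, 18, 12]
Pass 2: Select minimum 12 at index 4, swap -> [6, 12, 13, 18, 28]
Pass 3: Select minimum 13 at index 2, swap -> [6, 12, 13, 18, 28]


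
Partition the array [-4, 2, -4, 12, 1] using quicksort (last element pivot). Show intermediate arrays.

Partition 1: pivot=1 at index 2 -> [-4, -4, 1, 12, 2]
Partition 2: pivot=-4 at index 1 -> [-4, -4, 1, 12, 2]
Partition 3: pivot=2 at index 3 -> [-4, -4, 1, 2, 12]


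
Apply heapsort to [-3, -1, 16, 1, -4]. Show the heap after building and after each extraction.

Build heap: [16, 1, -3, -1, -4]
Extract 16: [1, -1, -3, -4, 16]
Extract 1: [-1, -4, -3, 1, 16]
Extract -1: [-3, -4, -1, 1, 16]
Extract -3: [-4, -3, -1, 1, 16]


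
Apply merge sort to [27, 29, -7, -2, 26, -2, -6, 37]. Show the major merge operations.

Divide and conquer:
  Merge [27] + [29] -> [27, 29]
  Merge [-7] + [-2] -> [-7, -2]
  Merge [27, 29] + [-7, -2] -> [-7, -2, 27, 29]
  Merge [26] + [-2] -> [-2, 26]
  Merge [-6] + [37] -> [-6, 37]
  Merge [-2, 26] + [-6, 37] -> [-6, -2, 26, 37]
  Merge [-7, -2, 27, 29] + [-6, -2, 26, 37] -> [-7, -6, -2, -2, 26, 27, 29, 37]


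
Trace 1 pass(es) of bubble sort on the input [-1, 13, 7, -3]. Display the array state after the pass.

After pass 1: [-1, 7, -3, 13] (2 swaps)
Total swaps: 2


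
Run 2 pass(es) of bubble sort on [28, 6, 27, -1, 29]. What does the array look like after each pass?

After pass 1: [6, 27, -1, 28, 29] (3 swaps)
After pass 2: [6, -1, 27, 28, 29] (1 swaps)
Total swaps: 4


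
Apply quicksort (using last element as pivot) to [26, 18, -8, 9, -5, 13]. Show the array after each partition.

Partition 1: pivot=13 at index 3 -> [-8, 9, -5, 13, 26, 18]
Partition 2: pivot=-5 at index 1 -> [-8, -5, 9, 13, 26, 18]
Partition 3: pivot=18 at index 4 -> [-8, -5, 9, 13, 18, 26]


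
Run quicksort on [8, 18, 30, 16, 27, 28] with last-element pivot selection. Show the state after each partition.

Partition 1: pivot=28 at index 4 -> [8, 18, 16, 27, 28, 30]
Partition 2: pivot=27 at index 3 -> [8, 18, 16, 27, 28, 30]
Partition 3: pivot=16 at index 1 -> [8, 16, 18, 27, 28, 30]


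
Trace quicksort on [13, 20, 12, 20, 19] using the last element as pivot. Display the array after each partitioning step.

Partition 1: pivot=19 at index 2 -> [13, 12, 19, 20, 20]
Partition 2: pivot=12 at index 0 -> [12, 13, 19, 20, 20]
Partition 3: pivot=20 at index 4 -> [12, 13, 19, 20, 20]


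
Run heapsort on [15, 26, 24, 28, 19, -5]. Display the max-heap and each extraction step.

Build heap: [28, 26, 24, 15, 19, -5]
Extract 28: [26, 19, 24, 15, -5, 28]
Extract 26: [24, 19, -5, 15, 26, 28]
Extract 24: [19, 15, -5, 24, 26, 28]
Extract 19: [15, -5, 19, 24, 26, 28]
Extract 15: [-5, 15, 19, 24, 26, 28]
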